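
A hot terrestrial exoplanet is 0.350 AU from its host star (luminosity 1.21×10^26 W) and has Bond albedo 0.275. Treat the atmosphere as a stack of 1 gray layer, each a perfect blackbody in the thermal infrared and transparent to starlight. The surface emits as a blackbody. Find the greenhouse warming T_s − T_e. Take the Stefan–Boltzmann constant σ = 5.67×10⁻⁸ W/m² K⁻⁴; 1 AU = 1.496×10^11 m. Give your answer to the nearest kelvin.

Orbital distance: d = 0.350 AU = 5.236×10^10 m.
S = L/(4πd²) = 3512 W/m².
The effective emission temperature is T_e = [S(1−α)/(4σ)]^¼ = 325.5 K.
T_s = (N+1)^(1/4)·T_e = 387.1 K.
Warming: T_s − T_e = 61.59 K.

62 kelvin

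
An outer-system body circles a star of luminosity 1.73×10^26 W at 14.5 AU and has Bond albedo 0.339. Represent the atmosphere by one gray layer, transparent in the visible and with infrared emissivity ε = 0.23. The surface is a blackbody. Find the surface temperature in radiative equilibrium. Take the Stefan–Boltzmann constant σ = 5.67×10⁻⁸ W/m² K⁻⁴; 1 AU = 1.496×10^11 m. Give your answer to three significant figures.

Orbital distance: d = 14.5 AU = 2.169×10^12 m.
Spreading L over a sphere of radius d: S = 1.73×10^26/(4π·2.17×10^12²) = 2.926 W/m².
The planet radiates to space at T_e = [S(1−α)/(4σ)]^(1/4) = 54.04 K.
The surface balance (absorbed SW + ε·downward IR = σT_s⁴) with T_a⁴ = T_s⁴/2 reduces to T_s = T_e·[2/(2−ε)]^¼ = 55.71 K.

55.7 K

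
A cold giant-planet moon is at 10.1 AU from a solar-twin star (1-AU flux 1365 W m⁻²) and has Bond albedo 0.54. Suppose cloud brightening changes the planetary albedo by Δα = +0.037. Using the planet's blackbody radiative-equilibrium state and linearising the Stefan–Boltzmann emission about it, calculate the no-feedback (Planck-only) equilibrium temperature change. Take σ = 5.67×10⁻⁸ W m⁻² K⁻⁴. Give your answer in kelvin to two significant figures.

Flux at the orbit: S = 1365/(10.1)² = 13.38 W m⁻².
Reference equilibrium: T_e = [S(1−α)/(4σ)]^(1/4) = 72.18 K.
ΔF = −(S/4)Δα = −(13.38/4)×(+0.037) = -0.1238 W m⁻².
Linearising σT⁴ gives d(σT⁴)/dT = 4σT_e³ = 0.08528 W m⁻² per K.
Hence the no-feedback warming is ΔF/(4σT_e³) = -1.45 K.

-1.5 K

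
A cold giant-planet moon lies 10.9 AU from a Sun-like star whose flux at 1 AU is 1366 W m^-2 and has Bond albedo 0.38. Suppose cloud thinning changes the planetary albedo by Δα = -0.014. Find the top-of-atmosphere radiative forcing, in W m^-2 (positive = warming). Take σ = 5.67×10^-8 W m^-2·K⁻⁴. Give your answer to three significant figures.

Flux at the orbit: S = 1366/(10.9)² = 11.50 W m^-2.
The change in absorbed flux is Δ[S(1−α)/4] = −SΔα/4 = 0.04024 W m^-2.

0.0402 W m^-2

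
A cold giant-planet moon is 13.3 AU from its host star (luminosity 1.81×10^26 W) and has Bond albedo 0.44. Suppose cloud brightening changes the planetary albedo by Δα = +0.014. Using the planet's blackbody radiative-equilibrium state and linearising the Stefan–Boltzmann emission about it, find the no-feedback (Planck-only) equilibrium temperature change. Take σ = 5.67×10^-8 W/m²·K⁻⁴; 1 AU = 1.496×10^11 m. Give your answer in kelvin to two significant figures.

d = 13.3 × 1.496×10^11 m = 1.990×10^12 m.
Spreading L over a sphere of radius d: S = 1.81×10^26/(4π·1.99×10^12²) = 3.638 W/m².
Unperturbed T_e = [3.638·(1−0.44)/(4σ)]^¼ = 54.75 K.
TOA radiative forcing: ΔF = −S·Δα/4 = −3.638·(+0.014)/4 = -0.01273 W/m².
Planck response: λ_P = 4σT_e³ = 4·5.67×10⁻⁸·(54.75)³ = 0.03722 W/m²/K.
ΔT₀ = ΔF/λ_P = -0.01273/0.03722 = -0.342 K.

-0.34 kelvin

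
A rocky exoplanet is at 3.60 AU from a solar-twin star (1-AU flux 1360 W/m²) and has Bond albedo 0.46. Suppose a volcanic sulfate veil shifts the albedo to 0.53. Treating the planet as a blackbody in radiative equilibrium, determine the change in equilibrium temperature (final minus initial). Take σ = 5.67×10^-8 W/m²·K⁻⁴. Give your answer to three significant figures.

By the inverse-square law, S = 1360/3.60² = 104.9 W/m².
Before: T₁ = [104.9·0.54/(4σ)]^(1/4) = 125.7 K.
After:  T₂ = [104.9·0.47/(4σ)]^(1/4) = 121.4 K.
Change: 121.4 − 125.7 = -4.289 K.

-4.29 kelvin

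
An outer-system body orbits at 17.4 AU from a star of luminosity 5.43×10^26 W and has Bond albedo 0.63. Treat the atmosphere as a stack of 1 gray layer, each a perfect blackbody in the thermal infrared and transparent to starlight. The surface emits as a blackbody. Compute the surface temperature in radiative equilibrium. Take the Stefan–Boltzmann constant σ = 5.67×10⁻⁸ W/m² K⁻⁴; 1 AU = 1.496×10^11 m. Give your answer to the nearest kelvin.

68 K

Orbital distance: d = 17.4 AU = 2.603×10^12 m.
S = L/(4πd²) = 6.377 W/m².
Top-of-atmosphere balance: σT_e⁴ = S(1−α)/4 = 0.5899 W/m² → T_e = 56.79 K.
With N = 1 opaque layers, T_s = (N+1)^(1/4)·T_e = 2^(1/4)·56.79 = 67.54 K.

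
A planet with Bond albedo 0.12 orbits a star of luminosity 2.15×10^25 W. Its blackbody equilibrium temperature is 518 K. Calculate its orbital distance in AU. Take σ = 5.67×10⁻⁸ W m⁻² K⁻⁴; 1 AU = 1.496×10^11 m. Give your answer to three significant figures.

0.0642 AU

Required flux: S = 4σT⁴/(1−α) = 18560 W m⁻².
From L = 4πd²S, d = √(2.15×10^25/(4π·18560)) = 9.602×10^9 m = 0.06419 AU.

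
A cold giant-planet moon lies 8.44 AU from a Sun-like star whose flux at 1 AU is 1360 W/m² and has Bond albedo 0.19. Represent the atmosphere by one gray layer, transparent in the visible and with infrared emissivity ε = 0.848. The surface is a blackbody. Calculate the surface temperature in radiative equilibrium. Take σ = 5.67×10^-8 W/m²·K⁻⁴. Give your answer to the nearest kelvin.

Irradiance scales as 1/d², so S = 1360 W/m² × (1/8.44)² = 19.09 W/m².
The planet radiates to space at T_e = [S(1−α)/(4σ)]^(1/4) = 90.87 K.
Surface balance with a leaky layer gives σT_s⁴ = σT_e⁴·2/(2−ε), so T_s = T_e·[2/(2−0.848)]^(1/4) = 104.3 K.

104 kelvin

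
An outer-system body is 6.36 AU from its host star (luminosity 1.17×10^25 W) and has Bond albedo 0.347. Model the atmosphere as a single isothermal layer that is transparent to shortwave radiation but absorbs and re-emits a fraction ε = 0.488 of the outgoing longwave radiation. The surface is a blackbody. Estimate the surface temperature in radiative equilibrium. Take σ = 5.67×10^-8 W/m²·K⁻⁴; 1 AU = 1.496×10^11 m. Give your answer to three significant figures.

44.5 kelvin

d = 6.36 × 1.496×10^11 m = 9.515×10^11 m.
Flux at the orbit: S = L/(4πd²) = 1.17×10^25/(4π·(9.51×10^11)²) = 1.028 W/m².
At the top of the atmosphere, σT_e⁴ = S(1−α)/4 = 0.1679 W/m², giving T_e = 41.48 K.
The surface balance (absorbed SW + ε·downward IR = σT_s⁴) with T_a⁴ = T_s⁴/2 reduces to T_s = T_e·[2/(2−ε)]^¼ = 44.49 K.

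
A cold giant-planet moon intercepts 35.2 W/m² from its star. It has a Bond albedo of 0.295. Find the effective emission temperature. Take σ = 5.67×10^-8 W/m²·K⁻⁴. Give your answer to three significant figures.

Absorbed flux (global mean): S(1−α)/4 = 35.20·0.705/4 = 6.204 W/m².
Set σT⁴ = 6.204 → T = (6.204/σ)^(1/4) = 102.3 K.

102 K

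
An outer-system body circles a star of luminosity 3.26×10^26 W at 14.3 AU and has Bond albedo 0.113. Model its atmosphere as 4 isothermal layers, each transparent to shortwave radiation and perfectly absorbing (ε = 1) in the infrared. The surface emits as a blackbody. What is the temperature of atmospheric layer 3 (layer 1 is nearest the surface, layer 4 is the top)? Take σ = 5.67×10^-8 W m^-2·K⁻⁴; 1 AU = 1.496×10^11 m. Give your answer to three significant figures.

81.6 K

Orbital distance: d = 14.3 AU = 2.139×10^12 m.
S = L/(4πd²) = 5.669 W m^-2.
OLR = S(1−α)/4 = 1.257 W m^-2; the top layer radiates at T_e = 68.62 K.
In the N-layer model, layer k (counted from the surface) has T_k = (N+1−k)^(1/4)·T_e.
T_3 = (2)^(1/4)·68.62 = 81.60 K.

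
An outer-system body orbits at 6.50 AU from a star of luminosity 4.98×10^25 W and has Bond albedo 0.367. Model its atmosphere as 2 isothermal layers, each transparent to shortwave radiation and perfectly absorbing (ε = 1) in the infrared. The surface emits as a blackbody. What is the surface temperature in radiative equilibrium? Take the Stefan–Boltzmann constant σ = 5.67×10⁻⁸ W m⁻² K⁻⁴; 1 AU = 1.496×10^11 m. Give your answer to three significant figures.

Orbital distance: d = 6.50 AU = 9.724×10^11 m.
Flux at the orbit: S = L/(4πd²) = 4.98×10^25/(4π·(9.72×10^11)²) = 4.191 W m⁻².
The effective emission temperature is T_e = [S(1−α)/(4σ)]^¼ = 58.48 K.
For an N-layer opaque stack, T_s⁴ = (N+1)T_e⁴, hence T_s = (3)^(1/4)×58.48 K = 76.97 K.

77.0 K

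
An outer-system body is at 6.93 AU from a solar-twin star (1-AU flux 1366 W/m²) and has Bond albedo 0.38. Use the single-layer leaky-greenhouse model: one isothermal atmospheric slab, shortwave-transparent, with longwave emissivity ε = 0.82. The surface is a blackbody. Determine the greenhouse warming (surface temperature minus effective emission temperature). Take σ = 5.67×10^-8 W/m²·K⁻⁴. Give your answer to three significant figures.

By the inverse-square law, S = 1366/6.93² = 28.44 W/m².
Effective emission temperature (TOA balance): σT_e⁴ = S(1−α)/4 = 4.409 W/m² → T_e = 93.90 K.
The surface balance (absorbed SW + ε·downward IR = σT_s⁴) with T_a⁴ = T_s⁴/2 reduces to T_s = T_e·[2/(2−ε)]^¼ = 107.1 K.
Greenhouse warming: T_s − T_e = 13.24 K.

13.2 kelvin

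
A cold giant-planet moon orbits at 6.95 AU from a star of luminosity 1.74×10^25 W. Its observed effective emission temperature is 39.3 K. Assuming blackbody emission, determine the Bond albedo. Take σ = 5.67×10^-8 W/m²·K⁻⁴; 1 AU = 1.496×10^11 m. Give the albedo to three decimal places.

d = 6.95 × 1.496×10^11 m = 1.040×10^12 m.
Flux at the orbit: S = L/(4πd²) = 1.74×10^25/(4π·(1.04×10^12)²) = 1.281 W/m².
Rearranging the radiative balance, α = 1 − 4σT⁴/S.
4σT⁴ = 4·5.67×10⁻⁸·(39.3)⁴ = 0.5410 W/m².
Hence α = 1 − 0.5410/1.281 = 0.5776.

0.578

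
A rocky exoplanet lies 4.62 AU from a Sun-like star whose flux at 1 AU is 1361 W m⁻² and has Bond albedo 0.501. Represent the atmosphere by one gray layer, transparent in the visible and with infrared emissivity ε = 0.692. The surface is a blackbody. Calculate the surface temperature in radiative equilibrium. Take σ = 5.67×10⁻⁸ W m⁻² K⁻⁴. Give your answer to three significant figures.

121 K

By the inverse-square law, S = 1361/4.62² = 63.76 W m⁻².
The planet radiates to space at T_e = [S(1−α)/(4σ)]^(1/4) = 108.8 K.
For a single slab of emissivity ε, T_s⁴ = 2T_e⁴/(2−ε); thus T_s = 108.8·(1.529)^(1/4) = 121.0 K.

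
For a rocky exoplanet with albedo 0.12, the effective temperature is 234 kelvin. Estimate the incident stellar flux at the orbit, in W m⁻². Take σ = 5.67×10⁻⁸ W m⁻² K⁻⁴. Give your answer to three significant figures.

773 W m⁻²

From S(1−α)/4 = σT⁴: S = 4σT⁴/(1−α).
The emitted flux is σT⁴ = 170.0 W m⁻².
S = 4·170.0/0.88 = 772.7 W m⁻².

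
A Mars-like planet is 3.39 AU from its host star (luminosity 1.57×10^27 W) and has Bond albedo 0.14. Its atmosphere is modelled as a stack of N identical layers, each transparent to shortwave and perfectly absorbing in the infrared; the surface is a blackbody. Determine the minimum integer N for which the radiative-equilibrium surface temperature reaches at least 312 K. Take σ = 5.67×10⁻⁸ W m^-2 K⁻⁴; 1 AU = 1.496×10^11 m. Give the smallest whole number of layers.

5

Orbital distance: d = 3.39 AU = 5.071×10^11 m.
S = L/(4πd²) = 485.8 W m^-2.
The effective emission temperature is T_e = [S(1−α)/(4σ)]^¼ = 207.2 K.
Need (N+1)T_e⁴ ≥ T_s⁴, i.e. N+1 ≥ (312/207.2)⁴ = 5.144.
The minimum whole number is N = 5.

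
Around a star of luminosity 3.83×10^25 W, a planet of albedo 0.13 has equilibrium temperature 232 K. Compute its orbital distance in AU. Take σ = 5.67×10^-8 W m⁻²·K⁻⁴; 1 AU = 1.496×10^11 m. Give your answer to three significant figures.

The flux needed for this T is 4σT⁴/(1−0.13) = 755.2 W m⁻².
From L = 4πd²S, d = √(3.83×10^25/(4π·755.2)) = 6.353×10^10 m = 0.4246 AU.

0.425 AU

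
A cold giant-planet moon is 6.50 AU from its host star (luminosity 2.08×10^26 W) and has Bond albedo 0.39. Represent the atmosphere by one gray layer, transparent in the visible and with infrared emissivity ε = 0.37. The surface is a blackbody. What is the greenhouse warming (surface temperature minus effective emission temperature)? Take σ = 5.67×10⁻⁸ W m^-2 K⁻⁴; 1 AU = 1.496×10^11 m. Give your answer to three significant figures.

4.35 K

Orbital distance: d = 6.50 AU = 9.724×10^11 m.
S = L/(4πd²) = 17.51 W m^-2.
Effective emission temperature (TOA balance): σT_e⁴ = S(1−α)/4 = 2.670 W m^-2 → T_e = 82.83 K.
Surface balance with a leaky layer gives σT_s⁴ = σT_e⁴·2/(2−ε), so T_s = T_e·[2/(2−0.37)]^(1/4) = 87.18 K.
Greenhouse warming: T_s − T_e = 4.347 K.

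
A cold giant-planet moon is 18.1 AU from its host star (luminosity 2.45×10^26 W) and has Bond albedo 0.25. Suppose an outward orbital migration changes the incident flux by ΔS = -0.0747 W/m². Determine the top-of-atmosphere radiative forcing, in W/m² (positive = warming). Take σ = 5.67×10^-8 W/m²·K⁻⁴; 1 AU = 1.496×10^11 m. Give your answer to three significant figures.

-0.0140 W/m²

Orbital distance: d = 18.1 AU = 2.708×10^12 m.
S = L/(4πd²) = 2.659 W/m².
ΔF = Δ[S(1−α)]/4 = (1−0.25)·-0.0747/4 = -0.01401 W/m².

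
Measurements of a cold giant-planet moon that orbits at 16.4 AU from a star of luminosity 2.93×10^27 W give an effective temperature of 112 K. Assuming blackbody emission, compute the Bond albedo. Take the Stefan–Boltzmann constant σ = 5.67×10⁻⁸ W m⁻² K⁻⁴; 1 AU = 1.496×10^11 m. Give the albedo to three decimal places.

Orbital distance: d = 16.4 AU = 2.453×10^12 m.
Flux at the orbit: S = L/(4πd²) = 2.93×10^27/(4π·(2.45×10^12)²) = 38.74 W m⁻².
From σT⁴ = S(1−α)/4 we invert for α: 1−α = 4σT⁴/S.
4σT⁴ = 4·5.67×10⁻⁸·(112)⁴ = 35.69 W m⁻².
Hence α = 1 − 35.69/38.74 = 0.0787.

0.079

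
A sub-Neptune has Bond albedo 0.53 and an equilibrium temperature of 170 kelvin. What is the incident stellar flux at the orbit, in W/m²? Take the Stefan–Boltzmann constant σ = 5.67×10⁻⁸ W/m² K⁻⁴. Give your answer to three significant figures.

403 W/m²

From S(1−α)/4 = σT⁴: S = 4σT⁴/(1−α).
The emitted flux is σT⁴ = 47.36 W/m².
So S = 4×47.36/(1−0.53) = 403.0 W/m².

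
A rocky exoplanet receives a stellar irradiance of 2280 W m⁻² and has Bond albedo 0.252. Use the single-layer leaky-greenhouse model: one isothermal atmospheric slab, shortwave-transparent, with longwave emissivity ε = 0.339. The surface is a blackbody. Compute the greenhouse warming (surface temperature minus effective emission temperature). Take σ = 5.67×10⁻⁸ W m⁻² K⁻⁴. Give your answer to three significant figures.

Effective emission temperature (TOA balance): σT_e⁴ = S(1−α)/4 = 426.4 W m⁻² → T_e = 294.5 K.
For a single slab of emissivity ε, T_s⁴ = 2T_e⁴/(2−ε); thus T_s = 294.5·(1.204)^(1/4) = 308.5 K.
T_s − T_e = 308.5 − 294.5 = 14.00 K.

14.0 K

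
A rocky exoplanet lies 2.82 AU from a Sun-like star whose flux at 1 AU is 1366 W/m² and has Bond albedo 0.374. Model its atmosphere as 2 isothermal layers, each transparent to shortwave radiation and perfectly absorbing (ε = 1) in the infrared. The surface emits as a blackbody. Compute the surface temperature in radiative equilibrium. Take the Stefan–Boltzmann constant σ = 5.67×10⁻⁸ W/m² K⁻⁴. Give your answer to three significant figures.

194 K

Irradiance scales as 1/d², so S = 1366 W/m² × (1/2.82)² = 171.8 W/m².
OLR = S(1−α)/4 = 26.88 W/m²; the top layer radiates at T_e = 147.6 K.
For an N-layer opaque stack, T_s⁴ = (N+1)T_e⁴, hence T_s = (3)^(1/4)×147.6 K = 194.2 K.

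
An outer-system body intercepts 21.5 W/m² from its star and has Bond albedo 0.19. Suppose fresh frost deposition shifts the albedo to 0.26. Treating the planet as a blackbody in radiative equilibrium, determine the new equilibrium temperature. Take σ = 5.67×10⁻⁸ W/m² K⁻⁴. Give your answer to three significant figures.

With the new albedo, S(1−α₂)/4 = 3.978 W/m², so T₂ = 91.52 K.

91.5 kelvin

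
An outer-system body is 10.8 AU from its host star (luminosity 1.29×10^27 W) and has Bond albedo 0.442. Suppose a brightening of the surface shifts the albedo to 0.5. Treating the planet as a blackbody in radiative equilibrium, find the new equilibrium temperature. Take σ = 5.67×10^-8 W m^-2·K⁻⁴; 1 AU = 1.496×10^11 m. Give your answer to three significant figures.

Orbital distance: d = 10.8 AU = 1.616×10^12 m.
Flux at the orbit: S = L/(4πd²) = 1.29×10^27/(4π·(1.62×10^12)²) = 39.33 W m^-2.
With the new albedo, S(1−α₂)/4 = 4.916 W m^-2, so T₂ = 96.49 K.

96.5 K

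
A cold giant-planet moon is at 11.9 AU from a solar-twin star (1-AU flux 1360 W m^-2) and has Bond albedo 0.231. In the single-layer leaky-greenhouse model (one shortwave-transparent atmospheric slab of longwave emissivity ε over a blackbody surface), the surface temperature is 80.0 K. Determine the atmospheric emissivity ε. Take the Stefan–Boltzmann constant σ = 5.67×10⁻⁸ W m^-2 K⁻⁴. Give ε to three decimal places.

0.410

Irradiance scales as 1/d², so S = 1360 W m^-2 × (1/11.9)² = 9.604 W m^-2.
TOA balance gives T_e = 75.54 K.
Inverting T_s⁴ = 2T_e⁴/(2−ε): (T_e/T_s)⁴ = 0.7950, so ε = 2(1 − 0.7950) = 0.4100.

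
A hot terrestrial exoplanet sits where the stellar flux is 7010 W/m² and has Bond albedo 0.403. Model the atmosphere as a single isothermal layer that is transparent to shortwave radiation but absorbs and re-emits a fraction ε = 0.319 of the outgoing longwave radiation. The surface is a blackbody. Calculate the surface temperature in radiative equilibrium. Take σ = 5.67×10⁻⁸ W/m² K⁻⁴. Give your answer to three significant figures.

At the top of the atmosphere, σT_e⁴ = S(1−α)/4 = 1046 W/m², giving T_e = 368.6 K.
Surface balance with a leaky layer gives σT_s⁴ = σT_e⁴·2/(2−ε), so T_s = T_e·[2/(2−0.319)]^(1/4) = 384.9 K.

385 kelvin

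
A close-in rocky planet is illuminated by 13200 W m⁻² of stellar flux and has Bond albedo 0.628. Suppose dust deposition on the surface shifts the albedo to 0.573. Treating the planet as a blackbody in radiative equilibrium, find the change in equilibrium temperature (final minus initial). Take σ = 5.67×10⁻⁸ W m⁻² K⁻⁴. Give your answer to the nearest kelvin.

13 kelvin

With α = 0.628, T₁ = 383.6 K.
Final:   T₂ = [S(1−0.573)/(4σ)]^(1/4) = 397.0 K.
ΔT = T₂ − T₁ = 13.45 K.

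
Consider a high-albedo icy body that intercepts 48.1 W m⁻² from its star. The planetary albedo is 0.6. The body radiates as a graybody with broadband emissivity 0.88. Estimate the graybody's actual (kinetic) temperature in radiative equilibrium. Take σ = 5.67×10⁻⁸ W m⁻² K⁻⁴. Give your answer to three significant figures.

99.1 K

The planet absorbs (1−α)S over its disc πR² and re-emits over 4πR², so the mean absorbed flux is (1−0.6)·48.10/4 = 4.810 W m⁻².
Equating to εσT⁴ with ε = 0.88: T = (4.810/0.88σ)^(1/4) = 99.09 K.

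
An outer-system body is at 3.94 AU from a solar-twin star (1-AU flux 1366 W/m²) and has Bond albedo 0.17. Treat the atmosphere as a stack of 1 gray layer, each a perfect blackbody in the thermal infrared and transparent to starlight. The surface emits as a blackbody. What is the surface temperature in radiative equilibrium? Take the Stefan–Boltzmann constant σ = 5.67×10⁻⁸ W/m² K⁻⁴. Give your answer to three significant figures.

159 kelvin

By the inverse-square law, S = 1366/3.94² = 88.00 W/m².
OLR = S(1−α)/4 = 18.26 W/m²; the top layer radiates at T_e = 134.0 K.
With N = 1 opaque layers, T_s = (N+1)^(1/4)·T_e = 2^(1/4)·134.0 = 159.3 K.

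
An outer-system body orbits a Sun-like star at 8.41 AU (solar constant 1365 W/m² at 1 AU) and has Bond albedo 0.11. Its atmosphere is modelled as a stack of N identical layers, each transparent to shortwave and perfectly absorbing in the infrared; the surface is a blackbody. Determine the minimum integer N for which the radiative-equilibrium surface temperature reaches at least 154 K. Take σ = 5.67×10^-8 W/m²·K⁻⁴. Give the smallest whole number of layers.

7

Flux at the orbit: S = 1365/(8.41)² = 19.30 W/m².
OLR = S(1−α)/4 = 4.294 W/m²; the top layer radiates at T_e = 93.29 K.
Need (N+1)T_e⁴ ≥ T_s⁴, i.e. N+1 ≥ (154/93.29)⁴ = 7.427.
The minimum whole number is N = 7.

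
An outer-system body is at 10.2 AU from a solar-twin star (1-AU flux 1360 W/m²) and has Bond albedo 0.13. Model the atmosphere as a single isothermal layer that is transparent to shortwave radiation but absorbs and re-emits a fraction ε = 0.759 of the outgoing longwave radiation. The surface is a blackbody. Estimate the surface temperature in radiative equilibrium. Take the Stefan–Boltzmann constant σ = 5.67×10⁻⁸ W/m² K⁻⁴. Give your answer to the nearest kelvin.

95 K

Irradiance scales as 1/d², so S = 1360 W/m² × (1/10.2)² = 13.07 W/m².
The planet radiates to space at T_e = [S(1−α)/(4σ)]^(1/4) = 84.15 K.
Surface balance with a leaky layer gives σT_s⁴ = σT_e⁴·2/(2−ε), so T_s = T_e·[2/(2−0.759)]^(1/4) = 94.81 K.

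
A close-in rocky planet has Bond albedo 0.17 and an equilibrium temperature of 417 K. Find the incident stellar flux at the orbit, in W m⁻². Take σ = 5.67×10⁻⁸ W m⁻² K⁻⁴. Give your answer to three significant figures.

8260 W m⁻²

From S(1−α)/4 = σT⁴: S = 4σT⁴/(1−α).
σT⁴ = 5.67×10⁻⁸·(417)⁴ = 1714 W m⁻².
So S = 4×1714/(1−0.17) = 8262 W m⁻².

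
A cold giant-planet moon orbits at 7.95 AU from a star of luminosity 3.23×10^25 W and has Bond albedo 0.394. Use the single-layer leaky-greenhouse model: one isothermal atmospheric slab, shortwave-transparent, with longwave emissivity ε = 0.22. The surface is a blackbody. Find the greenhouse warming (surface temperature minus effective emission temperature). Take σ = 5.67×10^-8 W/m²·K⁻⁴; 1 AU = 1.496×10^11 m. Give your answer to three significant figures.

d = 7.95 × 1.496×10^11 m = 1.189×10^12 m.
Flux at the orbit: S = L/(4πd²) = 3.23×10^25/(4π·(1.19×10^12)²) = 1.817 W/m².
At the top of the atmosphere, σT_e⁴ = S(1−α)/4 = 0.2753 W/m², giving T_e = 46.94 K.
For a single slab of emissivity ε, T_s⁴ = 2T_e⁴/(2−ε); thus T_s = 46.94·(1.124)^(1/4) = 48.33 K.
Greenhouse warming: T_s − T_e = 1.388 K.

1.39 K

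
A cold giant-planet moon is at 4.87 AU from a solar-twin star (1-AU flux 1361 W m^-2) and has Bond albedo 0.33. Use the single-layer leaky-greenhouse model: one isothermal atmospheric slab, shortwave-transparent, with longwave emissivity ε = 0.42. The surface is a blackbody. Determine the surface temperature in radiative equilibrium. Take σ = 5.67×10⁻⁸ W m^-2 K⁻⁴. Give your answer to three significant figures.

121 K

Irradiance scales as 1/d², so S = 1361 W m^-2 × (1/4.87)² = 57.39 W m^-2.
Effective emission temperature (TOA balance): σT_e⁴ = S(1−α)/4 = 9.612 W m^-2 → T_e = 114.1 K.
The surface balance (absorbed SW + ε·downward IR = σT_s⁴) with T_a⁴ = T_s⁴/2 reduces to T_s = T_e·[2/(2−ε)]^¼ = 121.0 K.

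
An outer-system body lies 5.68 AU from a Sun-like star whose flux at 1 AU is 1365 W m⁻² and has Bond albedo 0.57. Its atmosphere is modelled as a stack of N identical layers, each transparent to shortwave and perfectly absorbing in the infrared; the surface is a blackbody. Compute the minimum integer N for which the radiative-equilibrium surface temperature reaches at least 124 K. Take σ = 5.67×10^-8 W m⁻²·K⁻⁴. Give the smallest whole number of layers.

2

Irradiance scales as 1/d², so S = 1365 W m⁻² × (1/5.68)² = 42.31 W m⁻².
The effective emission temperature is T_e = [S(1−α)/(4σ)]^¼ = 94.64 K.
T_s = (N+1)^(1/4)·T_e ≥ 124 K requires N+1 ≥ (T_s/T_e)⁴ = (124/94.64)⁴ = 2.947.
So N ≥ 1.947; the smallest integer is N = 2.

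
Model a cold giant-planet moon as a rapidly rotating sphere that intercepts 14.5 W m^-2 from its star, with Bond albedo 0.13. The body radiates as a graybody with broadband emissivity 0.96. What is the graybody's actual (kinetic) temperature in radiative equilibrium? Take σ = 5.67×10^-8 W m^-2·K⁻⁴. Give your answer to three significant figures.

87.2 K

The planet absorbs (1−α)S over its disc πR² and re-emits over 4πR², so the mean absorbed flux is (1−0.13)·14.50/4 = 3.154 W m^-2.
Radiative balance εσT⁴ = 3.154 gives T = [3.154/(0.96·σ)]^(1/4) = 87.25 K.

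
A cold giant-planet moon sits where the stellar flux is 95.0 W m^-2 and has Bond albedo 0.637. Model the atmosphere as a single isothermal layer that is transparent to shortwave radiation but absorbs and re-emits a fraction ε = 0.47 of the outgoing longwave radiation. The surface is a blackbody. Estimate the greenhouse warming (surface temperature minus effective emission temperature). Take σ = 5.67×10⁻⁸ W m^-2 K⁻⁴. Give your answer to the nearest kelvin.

8 K

Effective emission temperature (TOA balance): σT_e⁴ = S(1−α)/4 = 8.621 W m^-2 → T_e = 111.0 K.
Surface balance with a leaky layer gives σT_s⁴ = σT_e⁴·2/(2−ε), so T_s = T_e·[2/(2−0.47)]^(1/4) = 118.7 K.
T_s − T_e = 118.7 − 111.0 = 7.691 K.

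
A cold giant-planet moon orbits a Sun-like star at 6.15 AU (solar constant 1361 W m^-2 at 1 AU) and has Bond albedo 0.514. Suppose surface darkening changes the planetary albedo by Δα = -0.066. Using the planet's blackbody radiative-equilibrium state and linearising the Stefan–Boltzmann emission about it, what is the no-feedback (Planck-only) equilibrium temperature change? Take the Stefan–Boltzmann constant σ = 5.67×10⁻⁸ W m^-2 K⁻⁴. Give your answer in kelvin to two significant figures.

3.2 K

Flux at the orbit: S = 1361/(6.15)² = 35.98 W m^-2.
The baseline emission temperature is T_e = 93.71 K.
TOA radiative forcing: ΔF = −S·Δα/4 = −35.98·(-0.066)/4 = 0.5937 W m^-2.
Planck response: λ_P = 4σT_e³ = 4·5.67×10⁻⁸·(93.71)³ = 0.1866 W m^-2/K.
ΔT₀ = ΔF/λ_P = 0.5937/0.1866 = 3.18 K.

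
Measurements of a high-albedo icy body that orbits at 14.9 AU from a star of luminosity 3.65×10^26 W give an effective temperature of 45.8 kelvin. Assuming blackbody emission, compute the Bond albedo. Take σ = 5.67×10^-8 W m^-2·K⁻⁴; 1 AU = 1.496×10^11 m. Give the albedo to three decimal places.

0.829

d = 14.9 × 1.496×10^11 m = 2.229×10^12 m.
S = L/(4πd²) = 5.846 W m^-2.
From σT⁴ = S(1−α)/4 we invert for α: 1−α = 4σT⁴/S.
4σT⁴ = 4·5.67×10⁻⁸·(45.8)⁴ = 0.9979 W m^-2.
Hence α = 1 − 0.9979/5.846 = 0.8293.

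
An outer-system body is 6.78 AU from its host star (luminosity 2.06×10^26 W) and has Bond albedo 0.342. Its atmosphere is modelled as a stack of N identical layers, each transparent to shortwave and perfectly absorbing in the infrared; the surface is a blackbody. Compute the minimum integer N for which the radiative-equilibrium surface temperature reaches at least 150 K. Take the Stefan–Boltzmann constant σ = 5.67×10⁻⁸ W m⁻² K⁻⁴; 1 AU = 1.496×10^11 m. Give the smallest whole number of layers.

d = 6.78 × 1.496×10^11 m = 1.014×10^12 m.
Spreading L over a sphere of radius d: S = 2.06×10^26/(4π·1.01×10^12²) = 15.93 W m⁻².
OLR = S(1−α)/4 = 2.621 W m⁻²; the top layer radiates at T_e = 82.46 K.
T_s = (N+1)^(1/4)·T_e ≥ 150 K requires N+1 ≥ (T_s/T_e)⁴ = (150/82.46)⁴ = 10.951.
Rounding up, N = 10.

10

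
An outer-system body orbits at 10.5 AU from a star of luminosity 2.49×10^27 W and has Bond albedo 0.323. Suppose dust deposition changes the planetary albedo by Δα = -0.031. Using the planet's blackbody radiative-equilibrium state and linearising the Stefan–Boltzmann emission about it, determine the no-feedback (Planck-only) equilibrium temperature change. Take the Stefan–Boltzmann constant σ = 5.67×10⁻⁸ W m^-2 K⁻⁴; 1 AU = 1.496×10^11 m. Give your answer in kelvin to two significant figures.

Orbital distance: d = 10.5 AU = 1.571×10^12 m.
Spreading L over a sphere of radius d: S = 2.49×10^27/(4π·1.57×10^12²) = 80.31 W m^-2.
Reference equilibrium: T_e = [S(1−α)/(4σ)]^(1/4) = 124.4 K.
TOA radiative forcing: ΔF = −S·Δα/4 = −80.31·(-0.031)/4 = 0.6224 W m^-2.
Linearising σT⁴ gives d(σT⁴)/dT = 4σT_e³ = 0.4369 W m^-2 per K.
ΔT₀ = ΔF/λ_P = 0.6224/0.4369 = 1.42 K.

1.4 kelvin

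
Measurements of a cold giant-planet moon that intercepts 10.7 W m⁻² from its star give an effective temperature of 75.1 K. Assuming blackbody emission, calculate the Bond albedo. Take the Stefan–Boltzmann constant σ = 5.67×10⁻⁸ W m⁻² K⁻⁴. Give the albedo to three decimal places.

From σT⁴ = S(1−α)/4 we invert for α: 1−α = 4σT⁴/S.
σT⁴ = 1.804 W m⁻², so 4σT⁴ = 7.214 W m⁻².
Hence α = 1 − 7.214/10.70 = 0.3258.

0.326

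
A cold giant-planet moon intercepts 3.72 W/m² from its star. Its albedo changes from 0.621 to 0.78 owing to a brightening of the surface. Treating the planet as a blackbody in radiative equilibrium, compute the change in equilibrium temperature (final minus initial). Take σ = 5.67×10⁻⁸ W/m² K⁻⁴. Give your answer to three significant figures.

-6.35 K

With α = 0.621, T₁ = 49.93 K.
Final:   T₂ = [S(1−0.78)/(4σ)]^(1/4) = 43.58 K.
Change: 43.58 − 49.93 = -6.348 K.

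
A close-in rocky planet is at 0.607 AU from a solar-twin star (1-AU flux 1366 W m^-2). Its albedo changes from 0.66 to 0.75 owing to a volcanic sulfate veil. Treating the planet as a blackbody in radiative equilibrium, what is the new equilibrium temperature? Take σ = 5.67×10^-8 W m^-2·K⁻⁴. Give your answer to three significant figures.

253 K

Flux at the orbit: S = 1366/(0.607)² = 3707 W m^-2.
T₂ = [S(1−α₂)/(4σ)]^(1/4) = [3707·0.25/(4σ)]^(1/4) = 252.8 K.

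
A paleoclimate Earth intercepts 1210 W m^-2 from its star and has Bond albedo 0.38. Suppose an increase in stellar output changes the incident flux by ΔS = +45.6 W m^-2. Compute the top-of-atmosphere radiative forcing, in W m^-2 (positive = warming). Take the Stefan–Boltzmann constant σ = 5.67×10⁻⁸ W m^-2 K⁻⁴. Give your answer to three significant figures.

7.07 W m^-2

TOA radiative forcing: ΔF = (1−α)ΔS/4 = 0.62·(+45.6)/4 = 7.068 W m^-2.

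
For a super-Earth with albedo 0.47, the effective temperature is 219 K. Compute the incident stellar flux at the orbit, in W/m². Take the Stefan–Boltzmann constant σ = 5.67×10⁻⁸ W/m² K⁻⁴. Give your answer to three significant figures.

984 W/m²

Invert the energy balance for S: S = 4σT⁴/(1−α).
σT⁴ = 5.67×10⁻⁸·(219)⁴ = 130.4 W/m².
So S = 4×130.4/(1−0.47) = 984.3 W/m².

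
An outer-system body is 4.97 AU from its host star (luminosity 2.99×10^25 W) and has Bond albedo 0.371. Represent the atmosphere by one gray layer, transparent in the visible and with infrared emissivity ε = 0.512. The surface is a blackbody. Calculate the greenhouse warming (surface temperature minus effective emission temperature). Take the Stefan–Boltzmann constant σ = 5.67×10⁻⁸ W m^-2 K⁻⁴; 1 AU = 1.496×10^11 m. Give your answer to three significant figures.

Orbital distance: d = 4.97 AU = 7.435×10^11 m.
S = L/(4πd²) = 4.304 W m^-2.
At the top of the atmosphere, σT_e⁴ = S(1−α)/4 = 0.6768 W m^-2, giving T_e = 58.78 K.
The surface balance (absorbed SW + ε·downward IR = σT_s⁴) with T_a⁴ = T_s⁴/2 reduces to T_s = T_e·[2/(2−ε)]^¼ = 63.29 K.
T_s − T_e = 63.29 − 58.78 = 4.510 K.

4.51 K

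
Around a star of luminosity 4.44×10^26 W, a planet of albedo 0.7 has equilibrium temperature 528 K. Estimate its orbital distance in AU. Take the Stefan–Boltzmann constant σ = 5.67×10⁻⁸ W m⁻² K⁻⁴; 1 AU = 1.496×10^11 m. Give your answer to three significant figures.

Required flux: S = 4σT⁴/(1−α) = 58760 W m⁻².
Then d = [L/(4πS)]^(1/2) = 2.452×10^10 m, i.e. 0.1639 AU.

0.164 AU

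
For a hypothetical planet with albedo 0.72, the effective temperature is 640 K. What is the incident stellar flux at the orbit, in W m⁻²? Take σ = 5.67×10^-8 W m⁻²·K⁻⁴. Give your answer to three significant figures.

1.36×10^5 W m⁻²

Invert the energy balance for S: S = 4σT⁴/(1−α).
σT⁴ = 5.67×10⁻⁸·(640)⁴ = 9513 W m⁻².
So S = 4×9513/(1−0.72) = 1.359×10^5 W m⁻².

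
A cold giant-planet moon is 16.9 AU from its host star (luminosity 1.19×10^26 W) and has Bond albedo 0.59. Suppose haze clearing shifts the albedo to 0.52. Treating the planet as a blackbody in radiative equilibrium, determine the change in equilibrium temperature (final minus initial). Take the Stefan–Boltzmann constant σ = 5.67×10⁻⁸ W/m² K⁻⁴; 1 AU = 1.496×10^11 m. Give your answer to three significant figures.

Orbital distance: d = 16.9 AU = 2.528×10^12 m.
S = L/(4πd²) = 1.481 W/m².
Initial: T₁ = [S(1−0.59)/(4σ)]^(1/4) = 40.45 K.
With α = 0.52, T₂ = 42.08 K.
ΔT = T₂ − T₁ = 1.626 K.

1.63 K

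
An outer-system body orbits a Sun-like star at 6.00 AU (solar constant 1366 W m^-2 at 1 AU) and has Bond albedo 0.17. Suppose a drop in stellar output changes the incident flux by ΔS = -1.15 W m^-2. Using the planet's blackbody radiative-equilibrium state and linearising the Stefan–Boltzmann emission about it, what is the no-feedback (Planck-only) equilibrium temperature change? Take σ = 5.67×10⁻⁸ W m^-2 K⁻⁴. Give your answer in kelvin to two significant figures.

-0.82 K

Irradiance scales as 1/d², so S = 1366 W m^-2 × (1/6.00)² = 37.94 W m^-2.
Reference equilibrium: T_e = [S(1−α)/(4σ)]^(1/4) = 108.6 K.
Only a fraction (1−α) is absorbed and it's spread over 4πR², so ΔF = (1−α)ΔS/4 = -0.2386 W m^-2.
Planck response: λ_P = 4σT_e³ = 4·5.67×10⁻⁸·(108.6)³ = 0.2901 W m^-2/K.
ΔT₀ = ΔF/λ_P = -0.2386/0.2901 = -0.822 K.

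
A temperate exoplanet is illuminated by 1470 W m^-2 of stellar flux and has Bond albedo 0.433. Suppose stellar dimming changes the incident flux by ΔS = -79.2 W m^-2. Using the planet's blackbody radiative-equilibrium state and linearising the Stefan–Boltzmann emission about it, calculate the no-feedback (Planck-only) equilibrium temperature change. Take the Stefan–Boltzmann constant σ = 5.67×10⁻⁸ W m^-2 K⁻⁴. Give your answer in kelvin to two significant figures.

The baseline emission temperature is T_e = 246.2 K.
ΔF = Δ[S(1−α)]/4 = (1−0.433)·-79.2/4 = -11.23 W m^-2.
Linearising σT⁴ gives d(σT⁴)/dT = 4σT_e³ = 3.385 W m^-2 per K.
ΔT₀ = ΔF/λ_P = -11.23/3.385 = -3.32 K.

-3.3 K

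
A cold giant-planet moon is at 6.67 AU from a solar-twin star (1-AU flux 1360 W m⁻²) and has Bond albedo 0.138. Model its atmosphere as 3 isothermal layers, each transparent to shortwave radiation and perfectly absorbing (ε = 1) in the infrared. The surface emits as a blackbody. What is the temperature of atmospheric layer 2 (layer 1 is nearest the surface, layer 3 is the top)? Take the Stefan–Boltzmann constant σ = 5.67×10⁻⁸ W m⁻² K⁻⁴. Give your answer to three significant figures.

123 kelvin

By the inverse-square law, S = 1360/6.67² = 30.57 W m⁻².
Top-of-atmosphere balance: σT_e⁴ = S(1−α)/4 = 6.588 W m⁻² → T_e = 103.8 K.
In the N-layer model, layer k (counted from the surface) has T_k = (N+1−k)^(1/4)·T_e.
With k = 2: T_2 = (3+1−2)^¼·103.8 K = 123.5 K.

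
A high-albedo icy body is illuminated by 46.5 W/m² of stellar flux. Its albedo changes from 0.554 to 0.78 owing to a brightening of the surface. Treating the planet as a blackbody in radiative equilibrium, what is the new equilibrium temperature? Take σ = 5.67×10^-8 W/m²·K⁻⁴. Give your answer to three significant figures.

82.0 K

With the new albedo, S(1−α₂)/4 = 2.557 W/m², so T₂ = 81.95 K.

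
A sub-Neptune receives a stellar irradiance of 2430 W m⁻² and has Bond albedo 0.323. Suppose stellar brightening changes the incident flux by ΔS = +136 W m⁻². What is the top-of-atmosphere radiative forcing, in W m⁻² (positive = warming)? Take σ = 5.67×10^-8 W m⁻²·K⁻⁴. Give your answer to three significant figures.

ΔF = Δ[S(1−α)]/4 = (1−0.323)·+136/4 = 23.02 W m⁻².

23.0 W m⁻²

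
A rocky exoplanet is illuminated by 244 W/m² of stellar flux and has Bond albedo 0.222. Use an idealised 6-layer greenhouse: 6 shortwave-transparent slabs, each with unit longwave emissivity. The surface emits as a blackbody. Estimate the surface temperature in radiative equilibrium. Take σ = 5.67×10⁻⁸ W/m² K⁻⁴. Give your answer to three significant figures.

277 K

The effective emission temperature is T_e = [S(1−α)/(4σ)]^¼ = 170.1 K.
With N = 6 opaque layers, T_s = (N+1)^(1/4)·T_e = 7^(1/4)·170.1 = 276.7 K.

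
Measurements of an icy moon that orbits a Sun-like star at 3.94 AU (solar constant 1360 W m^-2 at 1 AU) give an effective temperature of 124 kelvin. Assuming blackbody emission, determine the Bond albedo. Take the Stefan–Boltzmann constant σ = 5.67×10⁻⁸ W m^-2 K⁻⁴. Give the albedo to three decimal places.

By the inverse-square law, S = 1360/3.94² = 87.61 W m^-2.
Energy balance: S(1−α)/4 = σT⁴, so 1−α = 4σT⁴/S.
4σT⁴ = 4·5.67×10⁻⁸·(124)⁴ = 53.62 W m^-2.
Hence α = 1 − 53.62/87.61 = 0.3880.

0.388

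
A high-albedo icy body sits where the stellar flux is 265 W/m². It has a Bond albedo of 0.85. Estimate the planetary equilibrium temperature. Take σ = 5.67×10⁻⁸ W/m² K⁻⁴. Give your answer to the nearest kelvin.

Averaging over the sphere, the absorbed flux is S(1−α)/4 = 9.938 W/m².
In equilibrium σT⁴ equals this, so T = 115.1 K.

115 K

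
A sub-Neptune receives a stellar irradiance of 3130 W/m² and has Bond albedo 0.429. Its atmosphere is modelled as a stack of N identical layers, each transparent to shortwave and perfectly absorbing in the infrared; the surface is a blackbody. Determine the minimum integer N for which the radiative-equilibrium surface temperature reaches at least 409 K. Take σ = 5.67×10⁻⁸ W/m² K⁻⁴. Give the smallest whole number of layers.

3

OLR = S(1−α)/4 = 446.8 W/m²; the top layer radiates at T_e = 297.9 K.
Need (N+1)T_e⁴ ≥ T_s⁴, i.e. N+1 ≥ (409/297.9)⁴ = 3.551.
The minimum whole number is N = 3.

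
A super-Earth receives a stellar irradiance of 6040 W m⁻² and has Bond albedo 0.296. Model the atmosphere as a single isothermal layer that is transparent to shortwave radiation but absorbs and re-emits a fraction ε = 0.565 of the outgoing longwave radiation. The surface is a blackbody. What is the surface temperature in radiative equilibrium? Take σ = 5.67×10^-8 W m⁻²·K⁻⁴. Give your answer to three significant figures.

402 K

Effective emission temperature (TOA balance): σT_e⁴ = S(1−α)/4 = 1063 W m⁻² → T_e = 370.0 K.
For a single slab of emissivity ε, T_s⁴ = 2T_e⁴/(2−ε); thus T_s = 370.0·(1.394)^(1/4) = 402.1 K.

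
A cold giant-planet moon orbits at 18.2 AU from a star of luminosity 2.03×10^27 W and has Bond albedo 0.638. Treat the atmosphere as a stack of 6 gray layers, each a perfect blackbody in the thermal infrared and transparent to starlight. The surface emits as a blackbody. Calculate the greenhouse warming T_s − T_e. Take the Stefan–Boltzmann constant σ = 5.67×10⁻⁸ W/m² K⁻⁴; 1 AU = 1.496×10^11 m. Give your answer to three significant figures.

48.1 K

d = 18.2 × 1.496×10^11 m = 2.723×10^12 m.
S = L/(4πd²) = 21.79 W/m².
The effective emission temperature is T_e = [S(1−α)/(4σ)]^¼ = 76.80 K.
T_s = (N+1)^(1/4)·T_e = 124.9 K.
So the greenhouse effect raises the surface by 124.9 − 76.80 = 48.12 K.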